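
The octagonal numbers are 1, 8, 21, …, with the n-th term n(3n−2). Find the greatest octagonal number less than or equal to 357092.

356385

Solve n(3n−2) ≤ 357092 for integer n.
n = 345 gives 356385 ≤ 357092, while n = 346 gives 358456 > 357092; so the answer is 356385.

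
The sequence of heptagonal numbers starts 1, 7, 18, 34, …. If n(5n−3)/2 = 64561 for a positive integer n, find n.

Set n(5n−3)/2 = 64561, giving 5n² − 3n − 129122 = 0.
So n = (3 + 1607) / 10 = 1610/10 = 161.
Check: 161·(5·161 − 3)/2 = 64561. ✓

161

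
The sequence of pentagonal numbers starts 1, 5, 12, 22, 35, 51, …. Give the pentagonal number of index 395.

233840

The 395th pentagonal number is n(3n−1)/2 with n = 395.
395·(3·395 − 1)/2 = 395·1184/2 = 395·592 = 233840.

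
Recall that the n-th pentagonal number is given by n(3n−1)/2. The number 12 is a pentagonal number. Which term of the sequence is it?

3

Set n(3n−1)/2 = 12, giving 3n² − n − 24 = 0.
The discriminant is 1 + 24·12 = 289, and √289 = 17.
So n = (1 + 17) / 6 = 18/6 = 3.
Check: 3·(3·3 − 1)/2 = 12. ✓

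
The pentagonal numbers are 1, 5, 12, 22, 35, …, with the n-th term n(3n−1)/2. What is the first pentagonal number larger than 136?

145

Solve n(3n−1)/2 > 136 for integer n.
The largest n with value ≤ 136 is 9 (since 117 ≤ 136 < 145), so the first above is n = 10, value 145.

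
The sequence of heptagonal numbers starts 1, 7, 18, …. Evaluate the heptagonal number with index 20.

970

The 20th heptagonal number is n(5n−3)/2 with n = 20.
20·(5·20 − 3)/2 = 20·97/2 = 970.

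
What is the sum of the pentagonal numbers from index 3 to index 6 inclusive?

Σ i(3i−1)/2 = (3Σi² − Σi) / 2 over i = 3..6.
Σi = 21 − 3 = 18 and Σi² = 91 − 5 = 86.
(3·86 − 1·18) / 2 = 240/2 = 120.

120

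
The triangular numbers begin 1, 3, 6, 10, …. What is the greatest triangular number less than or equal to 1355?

Solve n(n+1)/2 ≤ 1355 for integer n.
n = 51 gives 1326 ≤ 1355, while n = 52 gives 1378 > 1355; so the answer is 1326.

1326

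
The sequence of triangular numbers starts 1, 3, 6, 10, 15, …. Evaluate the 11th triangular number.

66

11·12/2 = 132/2 = 66.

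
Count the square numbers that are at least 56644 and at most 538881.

497

The n-th square number is n².
Smallest index with value ≥ 56644: n = 238 (giving 56644).
Largest index with value ≤ 538881: n = 734 (giving 538756).
Indices 238 through 734: 497 terms.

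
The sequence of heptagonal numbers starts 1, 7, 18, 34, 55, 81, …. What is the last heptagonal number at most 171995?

171217

Solve n(5n−3)/2 ≤ 171995 for integer n.
n = 262 gives 171217 ≤ 171995, while n = 263 gives 172528 > 171995; so the answer is 171217.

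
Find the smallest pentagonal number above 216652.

217551

Solve n(3n−1)/2 > 216652 for integer n.
The largest n with value ≤ 216652 is 380 (since 216410 ≤ 216652 < 217551), so the first above is n = 381, value 217551.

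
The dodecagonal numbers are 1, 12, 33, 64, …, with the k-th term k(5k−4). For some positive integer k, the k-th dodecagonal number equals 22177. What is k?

67

Set n(5n−4) = 22177, giving 5n² − 4n − 22177 = 0.
So n = (4 + 666) / 10 = 670/10 = 67.
Check: 67·(5·67 − 4) = 22177. ✓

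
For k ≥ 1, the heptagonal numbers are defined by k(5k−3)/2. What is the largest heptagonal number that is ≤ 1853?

Solve n(5n−3)/2 ≤ 1853 for integer n.
n = 27 gives 1782 ≤ 1853, while n = 28 gives 1918 > 1853; so the answer is 1782.

1782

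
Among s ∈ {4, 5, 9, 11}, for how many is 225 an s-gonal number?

s = 4: P(4, 15) = 225. ✓
s = 5: P(5, 12) = 210 and P(5, 13) = 247; 225 is not s-gonal.
s = 9: P(9, 8) = 204 and P(9, 9) = 261; 225 is not s-gonal.
s = 11: P(11, 7) = 196 and P(11, 8) = 260; 225 is not s-gonal.
Hits: s ∈ {4} → 1.

1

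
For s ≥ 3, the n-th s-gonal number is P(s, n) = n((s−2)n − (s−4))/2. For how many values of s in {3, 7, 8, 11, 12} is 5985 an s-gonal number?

2

s = 3: P(3, 108) = 5886 and P(3, 109) = 5995; 5985 is not s-gonal.
s = 7: P(7, 49) = 5929 and P(7, 50) = 6175; 5985 is not s-gonal.
s = 8: P(8, 45) = 5985. ✓
s = 11: P(11, 36) = 5706 and P(11, 37) = 6031; 5985 is not s-gonal.
s = 12: P(12, 35) = 5985. ✓
Hits: s ∈ {8, 12} → 2.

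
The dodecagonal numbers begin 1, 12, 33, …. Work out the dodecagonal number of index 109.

58969

The 109th dodecagonal number is n(5n−4) with n = 109.
109·(5·109 − 4) = 109·541 = 58969.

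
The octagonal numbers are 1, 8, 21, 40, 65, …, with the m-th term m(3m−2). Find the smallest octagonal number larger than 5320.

5461

Solve n(3n−2) > 5320 for integer n.
The largest n with value ≤ 5320 is 42 (since 5208 ≤ 5320 < 5461), so the first above is n = 43, value 5461.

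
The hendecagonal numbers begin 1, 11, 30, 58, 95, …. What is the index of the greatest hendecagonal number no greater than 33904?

Solve n(9n−7)/2 ≤ 33904 for integer n.
n = 87 gives 33756 ≤ 33904, while n = 88 gives 34540 > 33904; so the answer is index 87.

87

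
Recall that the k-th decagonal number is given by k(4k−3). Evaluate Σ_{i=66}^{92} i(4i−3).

674181

Σ i(4i−3) = 4Σi² − 3Σi over i = 66..92.
Σi = 4278 − 2145 = 2133 and Σi² = 263810 − 93665 = 170145.
4·170145 − 3·2133 = 674181.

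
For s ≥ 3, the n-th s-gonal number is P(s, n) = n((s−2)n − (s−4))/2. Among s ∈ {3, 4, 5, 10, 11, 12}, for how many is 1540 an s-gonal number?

2

s = 3: P(3, 55) = 1540. ✓
s = 4: P(4, 39) = 1521 and P(4, 40) = 1600; 1540 is not s-gonal.
s = 5: P(5, 32) = 1520 and P(5, 33) = 1617; 1540 is not s-gonal.
s = 10: P(10, 20) = 1540. ✓
s = 11: P(11, 18) = 1395 and P(11, 19) = 1558; 1540 is not s-gonal.
s = 12: P(12, 17) = 1377 and P(12, 18) = 1548; 1540 is not s-gonal.
Hits: s ∈ {3, 10} → 2.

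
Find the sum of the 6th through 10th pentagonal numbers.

475

Σ i(3i−1)/2 = (3Σi² − Σi) / 2 over i = 6..10.
Σi = 55 − 15 = 40 and Σi² = 385 − 55 = 330.
(3·330 − 1·40) / 2 = 950/2 = 475.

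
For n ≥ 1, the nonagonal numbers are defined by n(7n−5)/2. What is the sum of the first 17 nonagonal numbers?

5865

Σ i(7i−5)/2 = (7Σi² − 5Σi) / 2 over i = 1..17.
Σi = 153 and Σi² = 1785.
(7·1785 − 5·153) / 2 = 11730/2 = 5865.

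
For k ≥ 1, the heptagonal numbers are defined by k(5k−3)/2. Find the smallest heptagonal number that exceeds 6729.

6943

Solve n(5n−3)/2 > 6729 for integer n.
The largest n with value ≤ 6729 is 52 (since 6682 ≤ 6729 < 6943), so the first above is n = 53, value 6943.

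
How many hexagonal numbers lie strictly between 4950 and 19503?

The n-th hexagonal number is n(2n−1).
Smallest index with value > 4950: n = 51 (giving 5151).
Largest index with value < 19503: n = 98 (giving 19110).
Indices 51 through 98: 48 terms.

48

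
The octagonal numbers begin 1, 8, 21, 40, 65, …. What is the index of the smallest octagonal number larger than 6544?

48

Solve n(3n−2) > 6544 for integer n.
The largest n with value ≤ 6544 is 47 (since 6533 ≤ 6544 < 6816), so the first above is n = 48, value 6816.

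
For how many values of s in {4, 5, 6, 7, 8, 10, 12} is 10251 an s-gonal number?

s = 4: P(4, 101) = 10201 and P(4, 102) = 10404; 10251 is not s-gonal.
s = 5: P(5, 82) = 10045 and P(5, 83) = 10292; 10251 is not s-gonal.
s = 6: P(6, 71) = 10011 and P(6, 72) = 10296; 10251 is not s-gonal.
s = 7: P(7, 64) = 10144 and P(7, 65) = 10465; 10251 is not s-gonal.
s = 8: P(8, 58) = 9976 and P(8, 59) = 10325; 10251 is not s-gonal.
s = 10: P(10, 51) = 10251. ✓
s = 12: P(12, 45) = 9945 and P(12, 46) = 10396; 10251 is not s-gonal.
Hits: s ∈ {10} → 1.

1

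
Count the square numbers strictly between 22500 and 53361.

The n-th square number is n².
Smallest index with value > 22500: n = 151 (giving 22801).
Largest index with value < 53361: n = 230 (giving 52900).
Indices 151 through 230: 80 terms.

80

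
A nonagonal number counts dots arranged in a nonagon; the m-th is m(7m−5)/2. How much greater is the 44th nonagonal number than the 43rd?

302

Consecutive nonagonal numbers differ by 7n − 6: here 7·44 − 6 = 302.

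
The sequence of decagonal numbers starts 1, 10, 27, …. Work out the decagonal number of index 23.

2047

The 23rd decagonal number is n(4n−3) with n = 23.
23·(4·23 − 3) = 23·89 = 2047.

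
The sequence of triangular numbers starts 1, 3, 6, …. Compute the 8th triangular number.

The 8th triangular number is n(n+1)/2 with n = 8.
8·9/2 = 72/2 = 36.

36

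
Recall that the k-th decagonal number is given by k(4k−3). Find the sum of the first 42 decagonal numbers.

Σ i(4i−3) = 4Σi² − 3Σi over i = 1..42.
Σi = 903 and Σi² = 25585.
4·25585 − 3·903 = 99631.

99631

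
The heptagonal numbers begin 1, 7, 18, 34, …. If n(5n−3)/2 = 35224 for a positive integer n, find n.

Set n(5n−3)/2 = 35224, giving 5n² − 3n − 70448 = 0.
The discriminant is 9 + 40·35224 = 1408969, and √1408969 = 1187.
So n = (3 + 1187) / 10 = 1190/10 = 119.

119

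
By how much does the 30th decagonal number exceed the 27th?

675

30·(4·30 − 3) = 3510 and 27·(4·27 − 3) = 2835.
Difference: 3510 − 2835 = 675.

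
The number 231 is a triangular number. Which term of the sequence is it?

Set n(n+1)/2 = 231, giving n² + n − 462 = 0.
So n = (-1 + 43) / 2 = 42/2 = 21.
Check: 21·22/2 = 231. ✓

21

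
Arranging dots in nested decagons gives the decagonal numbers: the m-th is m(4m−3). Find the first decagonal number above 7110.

Solve n(4n−3) > 7110 for integer n.
The largest n with value ≤ 7110 is 42 (since 6930 ≤ 7110 < 7267), so the first above is n = 43, value 7267.

7267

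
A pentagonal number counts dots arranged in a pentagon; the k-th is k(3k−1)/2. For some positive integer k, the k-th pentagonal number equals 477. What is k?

Set n(3n−1)/2 = 477, giving 3n² − n − 954 = 0.
The discriminant is 1 + 24·477 = 11449, and √11449 = 107.
So n = (1 + 107) / 6 = 108/6 = 18.

18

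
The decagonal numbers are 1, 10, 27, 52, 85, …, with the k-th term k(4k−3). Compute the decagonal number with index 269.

288637

The 269th decagonal number is n(4n−3) with n = 269.
269·(4·269 − 3) = 269·1073 = 288637.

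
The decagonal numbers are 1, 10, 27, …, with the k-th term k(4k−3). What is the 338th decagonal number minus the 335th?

338·(4·338 − 3) = 455962 and 335·(4·335 − 3) = 447895.
Difference: 455962 − 447895 = 8067.

8067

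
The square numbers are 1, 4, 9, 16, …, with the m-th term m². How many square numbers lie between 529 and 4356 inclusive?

44

The n-th square number is n².
Smallest index with value ≥ 529: n = 23 (giving 529).
Largest index with value ≤ 4356: n = 66 (giving 4356).
Indices 23 through 66: 44 terms.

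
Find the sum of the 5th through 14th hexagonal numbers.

Σ i(2i−1) = 2Σi² − Σi over i = 5..14.
Σi = 105 − 10 = 95 and Σi² = 1015 − 30 = 985.
2·985 − 1·95 = 1875.

1875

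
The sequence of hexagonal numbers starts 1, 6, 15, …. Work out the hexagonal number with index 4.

28

4·(2·4 − 1) = 4·7 = 28.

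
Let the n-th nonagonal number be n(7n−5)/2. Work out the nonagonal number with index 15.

750

15·(7·15 − 5)/2 = 15·100/2 = 15·50 = 750.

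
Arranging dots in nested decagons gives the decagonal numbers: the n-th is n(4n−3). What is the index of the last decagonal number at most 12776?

56

Solve n(4n−3) ≤ 12776 for integer n.
n = 56 gives 12376 ≤ 12776, while n = 57 gives 12825 > 12776; so the answer is index 56.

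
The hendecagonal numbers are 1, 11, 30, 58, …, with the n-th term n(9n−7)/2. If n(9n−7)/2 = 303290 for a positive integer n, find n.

260

Set n(9n−7)/2 = 303290, giving 9n² − 7n − 606580 = 0.
The discriminant is 49 + 72·303290 = 21836929, and √21836929 = 4673.
So n = (7 + 4673) / 18 = 4680/18 = 260.
Check: 260·(9·260 − 7)/2 = 303290. ✓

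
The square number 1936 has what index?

44

We need n² = 1936, so n = √1936 = 44.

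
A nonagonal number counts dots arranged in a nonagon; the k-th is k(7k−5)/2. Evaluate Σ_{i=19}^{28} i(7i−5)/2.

19030

Σ i(7i−5)/2 = (7Σi² − 5Σi) / 2 over i = 19..28.
Σi = 406 − 171 = 235 and Σi² = 7714 − 2109 = 5605.
(7·5605 − 5·235) / 2 = 38060/2 = 19030.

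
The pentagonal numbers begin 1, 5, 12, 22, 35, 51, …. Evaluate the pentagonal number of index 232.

The 232nd pentagonal number is n(3n−1)/2 with n = 232.
232·(3·232 − 1)/2 = 232·695/2 = 80620.

80620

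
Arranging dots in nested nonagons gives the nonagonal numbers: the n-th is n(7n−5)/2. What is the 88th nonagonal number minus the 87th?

610

Consecutive nonagonal numbers differ by 7n − 6: here 7·88 − 6 = 610.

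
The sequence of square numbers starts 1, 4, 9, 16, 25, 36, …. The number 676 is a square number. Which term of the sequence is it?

26

We need n² = 676, so n = √676 = 26.
Check: 26² = 676. ✓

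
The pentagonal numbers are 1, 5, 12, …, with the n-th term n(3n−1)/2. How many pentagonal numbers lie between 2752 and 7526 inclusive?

29

The n-th pentagonal number is n(3n−1)/2.
Smallest index with value ≥ 2752: n = 43 (giving 2752).
Largest index with value ≤ 7526: n = 71 (giving 7526).
Indices 43 through 71: 29 terms.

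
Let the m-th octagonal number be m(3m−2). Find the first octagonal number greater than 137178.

Solve n(3n−2) > 137178 for integer n.
The largest n with value ≤ 137178 is 214 (since 136960 ≤ 137178 < 138245), so the first above is n = 215, value 138245.

138245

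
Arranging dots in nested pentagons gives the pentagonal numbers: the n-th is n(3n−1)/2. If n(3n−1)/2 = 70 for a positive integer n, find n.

Set n(3n−1)/2 = 70, giving 3n² − n − 140 = 0.
The discriminant is 1 + 24·70 = 1681, and √1681 = 41.
So n = (1 + 41) / 6 = 42/6 = 7.

7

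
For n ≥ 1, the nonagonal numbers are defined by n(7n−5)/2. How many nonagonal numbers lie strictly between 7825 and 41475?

The n-th nonagonal number is n(7n−5)/2.
Smallest index with value > 7825: n = 48 (giving 7944).
Largest index with value < 41475: n = 109 (giving 41311).
Indices 48 through 109: 62 terms.

62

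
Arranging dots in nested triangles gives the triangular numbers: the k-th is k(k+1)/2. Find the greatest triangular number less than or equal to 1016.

990

Solve n(n+1)/2 ≤ 1016 for integer n.
n = 44 gives 990 ≤ 1016, while n = 45 gives 1035 > 1016; so the answer is 990.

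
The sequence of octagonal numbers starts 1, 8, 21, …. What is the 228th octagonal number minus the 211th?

228·(3·228 − 2) = 155496 and 211·(3·211 − 2) = 133141.
Difference: 155496 − 133141 = 22355.

22355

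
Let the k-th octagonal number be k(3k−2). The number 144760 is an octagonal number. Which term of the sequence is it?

220

Set n(3n−2) = 144760, giving 3n² − 2n − 144760 = 0.
The discriminant is 4 + 12·144760 = 1737124, and √1737124 = 1318.
So n = (2 + 1318) / 6 = 1320/6 = 220.
Check: 220·(3·220 − 2) = 144760. ✓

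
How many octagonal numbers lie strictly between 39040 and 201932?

The n-th octagonal number is n(3n−2).
Smallest index with value > 39040: n = 115 (giving 39445).
Largest index with value < 201932: n = 259 (giving 200725).
Indices 115 through 259: 145 terms.

145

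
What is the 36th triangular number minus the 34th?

36·37/2 = 666 and 34·35/2 = 595.
Difference: 666 − 595 = 71.

71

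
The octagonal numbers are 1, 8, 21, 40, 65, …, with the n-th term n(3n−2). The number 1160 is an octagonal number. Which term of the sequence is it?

Set n(3n−2) = 1160, giving 3n² − 2n − 1160 = 0.
The discriminant is 4 + 12·1160 = 13924, and √13924 = 118.
So n = (2 + 118) / 6 = 120/6 = 20.
Check: 20·(3·20 − 2) = 1160. ✓

20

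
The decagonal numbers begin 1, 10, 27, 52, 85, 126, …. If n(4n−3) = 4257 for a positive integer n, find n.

Set n(4n−3) = 4257, giving 4n² − 3n − 4257 = 0.
The discriminant is 9 + 16·4257 = 68121, and √68121 = 261.
So n = (3 + 261) / 8 = 264/8 = 33.

33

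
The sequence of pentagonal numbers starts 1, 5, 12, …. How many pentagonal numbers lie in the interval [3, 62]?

5

The n-th pentagonal number is n(3n−1)/2.
Smallest index with value ≥ 3: n = 2 (giving 5).
Largest index with value ≤ 62: n = 6 (giving 51).
Indices 2 through 6: 5 terms.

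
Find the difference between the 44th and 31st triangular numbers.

494

44·45/2 = 990 and 31·32/2 = 496.
Difference: 990 − 496 = 494.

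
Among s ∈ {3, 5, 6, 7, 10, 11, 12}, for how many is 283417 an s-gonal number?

1

s = 3: P(3, 752) = 283128 and P(3, 753) = 283881; 283417 is not s-gonal.
s = 5: P(5, 434) = 282317 and P(5, 435) = 283620; 283417 is not s-gonal.
s = 6: P(6, 376) = 282376 and P(6, 377) = 283881; 283417 is not s-gonal.
s = 7: P(7, 337) = 283417. ✓
s = 10: P(10, 266) = 282226 and P(10, 267) = 284355; 283417 is not s-gonal.
s = 11: P(11, 251) = 282626 and P(11, 252) = 284886; 283417 is not s-gonal.
s = 12: P(12, 238) = 282268 and P(12, 239) = 284649; 283417 is not s-gonal.
Hits: s ∈ {7} → 1.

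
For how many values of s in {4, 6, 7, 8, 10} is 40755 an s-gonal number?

s = 4: P(4, 201) = 40401 and P(4, 202) = 40804; 40755 is not s-gonal.
s = 6: P(6, 143) = 40755. ✓
s = 7: P(7, 127) = 40132 and P(7, 128) = 40768; 40755 is not s-gonal.
s = 8: P(8, 116) = 40136 and P(8, 117) = 40833; 40755 is not s-gonal.
s = 10: P(10, 101) = 40501 and P(10, 102) = 41310; 40755 is not s-gonal.
Hits: s ∈ {6} → 1.

1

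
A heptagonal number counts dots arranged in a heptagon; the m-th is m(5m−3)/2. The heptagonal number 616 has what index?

16

Set n(5n−3)/2 = 616, giving 5n² − 3n − 1232 = 0.
So n = (3 + 157) / 10 = 160/10 = 16.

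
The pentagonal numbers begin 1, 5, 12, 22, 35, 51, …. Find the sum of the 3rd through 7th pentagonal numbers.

190

Σ i(3i−1)/2 = (3Σi² − Σi) / 2 over i = 3..7.
Σi = 28 − 3 = 25 and Σi² = 140 − 5 = 135.
(3·135 − 1·25) / 2 = 380/2 = 190.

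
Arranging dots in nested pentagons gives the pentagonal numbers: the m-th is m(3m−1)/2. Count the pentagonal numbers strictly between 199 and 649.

9

The n-th pentagonal number is n(3n−1)/2.
Smallest index with value > 199: n = 12 (giving 210).
Largest index with value < 649: n = 20 (giving 590).
Indices 12 through 20: 9 terms.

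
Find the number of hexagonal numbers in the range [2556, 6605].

22

The n-th hexagonal number is n(2n−1).
Smallest index with value ≥ 2556: n = 36 (giving 2556).
Largest index with value ≤ 6605: n = 57 (giving 6441).
Indices 36 through 57: 22 terms.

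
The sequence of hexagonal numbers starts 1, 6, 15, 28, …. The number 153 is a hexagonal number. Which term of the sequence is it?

9

Set n(2n−1) = 153, giving 2n² − n − 153 = 0.
So n = (1 + 35) / 4 = 36/4 = 9.
Check: 9·(2·9 − 1) = 153. ✓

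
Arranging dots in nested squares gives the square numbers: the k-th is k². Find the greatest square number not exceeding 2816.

2809

Solve n² ≤ 2816 for integer n.
n = 53 gives 2809 ≤ 2816, while n = 54 gives 2916 > 2816; so the answer is 2809.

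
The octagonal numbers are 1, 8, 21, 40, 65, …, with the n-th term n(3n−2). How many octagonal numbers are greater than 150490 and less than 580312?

The n-th octagonal number is n(3n−2).
Smallest index with value > 150490: n = 225 (giving 151425).
Largest index with value < 580312: n = 440 (giving 579920).
Indices 225 through 440: 216 terms.

216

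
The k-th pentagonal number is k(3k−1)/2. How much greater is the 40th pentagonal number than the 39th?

118

Consecutive pentagonal numbers differ by 3n − 2: here 3·40 − 2 = 118.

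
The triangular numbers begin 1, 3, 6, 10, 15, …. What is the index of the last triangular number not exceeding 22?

Solve n(n+1)/2 ≤ 22 for integer n.
n = 6 gives 21 ≤ 22, while n = 7 gives 28 > 22; so the answer is index 6.

6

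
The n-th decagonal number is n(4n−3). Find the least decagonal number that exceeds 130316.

Solve n(4n−3) > 130316 for integer n.
The largest n with value ≤ 130316 is 180 (since 129060 ≤ 130316 < 130501), so the first above is n = 181, value 130501.

130501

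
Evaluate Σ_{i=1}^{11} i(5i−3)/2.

Σ i(5i−3)/2 = (5Σi² − 3Σi) / 2 over i = 1..11.
Σi = 66 and Σi² = 506.
(5·506 − 3·66) / 2 = 2332/2 = 1166.

1166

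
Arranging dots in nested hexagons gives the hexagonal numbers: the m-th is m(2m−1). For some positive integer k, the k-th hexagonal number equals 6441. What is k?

57

Set n(2n−1) = 6441, giving 2n² − n − 6441 = 0.
So n = (1 + 227) / 4 = 228/4 = 57.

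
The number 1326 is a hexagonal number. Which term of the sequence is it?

26

Set n(2n−1) = 1326, giving 2n² − n − 1326 = 0.
The discriminant is 1 + 8·1326 = 10609, and √10609 = 103.
So n = (1 + 103) / 4 = 104/4 = 26.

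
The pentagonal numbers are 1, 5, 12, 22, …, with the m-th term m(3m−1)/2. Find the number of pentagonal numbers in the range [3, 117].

8

The n-th pentagonal number is n(3n−1)/2.
Smallest index with value ≥ 3: n = 2 (giving 5).
Largest index with value ≤ 117: n = 9 (giving 117).
Indices 2 through 9: 8 terms.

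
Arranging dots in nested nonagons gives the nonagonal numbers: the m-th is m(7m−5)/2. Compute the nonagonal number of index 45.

6975

The 45th nonagonal number is n(7n−5)/2 with n = 45.
45·(7·45 − 5)/2 = 45·310/2 = 45·155 = 6975.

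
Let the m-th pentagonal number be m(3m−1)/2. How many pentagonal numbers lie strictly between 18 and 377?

13

The n-th pentagonal number is n(3n−1)/2.
Smallest index with value > 18: n = 4 (giving 22).
Largest index with value < 377: n = 16 (giving 376).
Indices 4 through 16: 13 terms.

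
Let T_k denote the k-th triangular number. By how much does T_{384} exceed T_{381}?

1149

384·385/2 = 73920 and 381·382/2 = 72771.
Difference: 73920 − 72771 = 1149.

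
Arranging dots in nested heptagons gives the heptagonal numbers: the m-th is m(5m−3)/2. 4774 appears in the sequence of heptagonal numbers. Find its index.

Set n(5n−3)/2 = 4774, giving 5n² − 3n − 9548 = 0.
So n = (3 + 437) / 10 = 440/10 = 44.
Check: 44·(5·44 − 3)/2 = 4774. ✓

44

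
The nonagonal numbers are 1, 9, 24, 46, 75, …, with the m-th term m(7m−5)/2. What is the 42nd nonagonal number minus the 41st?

Consecutive nonagonal numbers differ by 7n − 6: here 7·42 − 6 = 288.

288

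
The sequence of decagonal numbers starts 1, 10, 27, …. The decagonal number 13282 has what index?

58

Set n(4n−3) = 13282, giving 4n² − 3n − 13282 = 0.
So n = (3 + 461) / 8 = 464/8 = 58.
Check: 58·(4·58 − 3) = 13282. ✓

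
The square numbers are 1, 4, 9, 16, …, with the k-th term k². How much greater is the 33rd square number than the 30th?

33² = 1089 and 30² = 900.
Difference: 1089 − 900 = 189.

189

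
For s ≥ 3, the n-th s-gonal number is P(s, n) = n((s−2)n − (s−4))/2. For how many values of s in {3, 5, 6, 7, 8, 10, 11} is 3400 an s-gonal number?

1

s = 3: P(3, 81) = 3321 and P(3, 82) = 3403; 3400 is not s-gonal.
s = 5: P(5, 47) = 3290 and P(5, 48) = 3432; 3400 is not s-gonal.
s = 6: P(6, 41) = 3321 and P(6, 42) = 3486; 3400 is not s-gonal.
s = 7: P(7, 37) = 3367 and P(7, 38) = 3553; 3400 is not s-gonal.
s = 8: P(8, 34) = 3400. ✓
s = 10: P(10, 29) = 3277 and P(10, 30) = 3510; 3400 is not s-gonal.
s = 11: P(11, 27) = 3186 and P(11, 28) = 3430; 3400 is not s-gonal.
Hits: s ∈ {8} → 1.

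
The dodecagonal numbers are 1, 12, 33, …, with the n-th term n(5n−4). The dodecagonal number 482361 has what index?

311

Set n(5n−4) = 482361, giving 5n² − 4n − 482361 = 0.
The discriminant is 16 + 20·482361 = 9647236, and √9647236 = 3106.
So n = (4 + 3106) / 10 = 3110/10 = 311.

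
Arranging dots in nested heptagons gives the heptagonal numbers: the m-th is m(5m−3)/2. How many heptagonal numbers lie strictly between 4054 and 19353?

48

The n-th heptagonal number is n(5n−3)/2.
Smallest index with value > 4054: n = 41 (giving 4141).
Largest index with value < 19353: n = 88 (giving 19228).
Indices 41 through 88: 48 terms.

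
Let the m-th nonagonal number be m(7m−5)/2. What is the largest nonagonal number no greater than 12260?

12036

Solve n(7n−5)/2 ≤ 12260 for integer n.
n = 59 gives 12036 ≤ 12260, while n = 60 gives 12450 > 12260; so the answer is 12036.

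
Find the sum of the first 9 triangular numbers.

165

Σ i(i+1)/2 = (Σi² + Σi) / 2 over i = 1..9.
Σi = 45 and Σi² = 285.
(1·285 + 1·45) / 2 = 330/2 = 165.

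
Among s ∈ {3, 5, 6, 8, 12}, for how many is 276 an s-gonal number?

s = 3: P(3, 23) = 276. ✓
s = 5: P(5, 13) = 247 and P(5, 14) = 287; 276 is not s-gonal.
s = 6: P(6, 12) = 276. ✓
s = 8: P(8, 9) = 225 and P(8, 10) = 280; 276 is not s-gonal.
s = 12: P(12, 7) = 217 and P(12, 8) = 288; 276 is not s-gonal.
Hits: s ∈ {3, 6} → 2.

2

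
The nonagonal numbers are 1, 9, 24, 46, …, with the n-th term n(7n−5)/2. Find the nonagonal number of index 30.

30·(7·30 − 5)/2 = 30·205/2 = 3075.

3075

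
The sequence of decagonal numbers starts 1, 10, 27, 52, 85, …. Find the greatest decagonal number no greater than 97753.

Solve n(4n−3) ≤ 97753 for integer n.
n = 156 gives 96876 ≤ 97753, while n = 157 gives 98125 > 97753; so the answer is 96876.

96876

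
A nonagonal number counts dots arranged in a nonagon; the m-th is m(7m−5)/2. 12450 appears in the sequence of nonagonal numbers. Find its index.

Set n(7n−5)/2 = 12450, giving 7n² − 5n − 24900 = 0.
The discriminant is 25 + 56·12450 = 697225, and √697225 = 835.
So n = (5 + 835) / 14 = 840/14 = 60.
Check: 60·(7·60 − 5)/2 = 12450. ✓

60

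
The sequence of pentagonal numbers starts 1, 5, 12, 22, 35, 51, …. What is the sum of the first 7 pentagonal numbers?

196

Σ i(3i−1)/2 = (3Σi² − Σi) / 2 over i = 1..7.
Σi = 28 and Σi² = 140.
(3·140 − 1·28) / 2 = 392/2 = 196.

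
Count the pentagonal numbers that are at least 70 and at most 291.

The n-th pentagonal number is n(3n−1)/2.
Smallest index with value ≥ 70: n = 7 (giving 70).
Largest index with value ≤ 291: n = 14 (giving 287).
Indices 7 through 14: 8 terms.

8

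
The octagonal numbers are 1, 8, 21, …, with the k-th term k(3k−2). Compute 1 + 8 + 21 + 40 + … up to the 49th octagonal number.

Σ i(3i−2) = 3Σi² − 2Σi over i = 1..49.
Σi = 1225 and Σi² = 40425.
3·40425 − 2·1225 = 118825.

118825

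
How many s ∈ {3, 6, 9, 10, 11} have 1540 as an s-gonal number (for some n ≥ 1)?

3

s = 3: P(3, 55) = 1540. ✓
s = 6: P(6, 28) = 1540. ✓
s = 9: P(9, 21) = 1491 and P(9, 22) = 1639; 1540 is not s-gonal.
s = 10: P(10, 20) = 1540. ✓
s = 11: P(11, 18) = 1395 and P(11, 19) = 1558; 1540 is not s-gonal.
Hits: s ∈ {3, 6, 10} → 3.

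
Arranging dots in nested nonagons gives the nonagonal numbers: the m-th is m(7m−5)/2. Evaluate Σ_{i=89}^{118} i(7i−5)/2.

1124890

Σ i(7i−5)/2 = (7Σi² − 5Σi) / 2 over i = 89..118.
Σi = 7021 − 3916 = 3105 and Σi² = 554659 − 231044 = 323615.
(7·323615 − 5·3105) / 2 = 2249780/2 = 1124890.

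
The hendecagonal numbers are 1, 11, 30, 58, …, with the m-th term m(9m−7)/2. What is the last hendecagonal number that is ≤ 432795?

Solve n(9n−7)/2 ≤ 432795 for integer n.
n = 310 gives 431365 ≤ 432795, while n = 311 gives 434156 > 432795; so the answer is 431365.

431365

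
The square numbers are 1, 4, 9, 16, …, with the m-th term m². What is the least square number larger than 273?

Solve n² > 273 for integer n.
The largest n with value ≤ 273 is 16 (since 256 ≤ 273 < 289), so the first above is n = 17, value 289.

289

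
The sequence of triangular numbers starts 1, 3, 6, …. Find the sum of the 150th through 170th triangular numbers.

Σ i(i+1)/2 = (Σi² + Σi) / 2 over i = 150..170.
Σi = 14535 − 11175 = 3360 and Σi² = 1652145 − 1113775 = 538370.
(1·538370 + 1·3360) / 2 = 541730/2 = 270865.

270865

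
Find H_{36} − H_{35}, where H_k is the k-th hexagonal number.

141

Consecutive hexagonal numbers differ by 4n − 3: here 4·36 − 3 = 141.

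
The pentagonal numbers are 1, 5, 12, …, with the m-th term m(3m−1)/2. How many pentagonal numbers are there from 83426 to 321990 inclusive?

The n-th pentagonal number is n(3n−1)/2.
Smallest index with value ≥ 83426: n = 236 (giving 83426).
Largest index with value ≤ 321990: n = 463 (giving 321322).
Indices 236 through 463: 228 terms.

228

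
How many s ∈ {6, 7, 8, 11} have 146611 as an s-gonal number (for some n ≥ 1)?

1

s = 6: P(6, 271) = 146611. ✓
s = 7: P(7, 242) = 146047 and P(7, 243) = 147258; 146611 is not s-gonal.
s = 8: P(8, 221) = 146081 and P(8, 222) = 147408; 146611 is not s-gonal.
s = 11: P(11, 180) = 145170 and P(11, 181) = 146791; 146611 is not s-gonal.
Hits: s ∈ {6} → 1.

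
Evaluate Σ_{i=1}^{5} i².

55

Σ_{i=1}^{5} i² = 5·6·11/6 = 55.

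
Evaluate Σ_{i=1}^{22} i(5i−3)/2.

Σ i(5i−3)/2 = (5Σi² − 3Σi) / 2 over i = 1..22.
Σi = 253 and Σi² = 3795.
(5·3795 − 3·253) / 2 = 18216/2 = 9108.

9108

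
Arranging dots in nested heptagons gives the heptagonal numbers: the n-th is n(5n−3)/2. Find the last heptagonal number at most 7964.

Solve n(5n−3)/2 ≤ 7964 for integer n.
n = 56 gives 7756 ≤ 7964, while n = 57 gives 8037 > 7964; so the answer is 7756.

7756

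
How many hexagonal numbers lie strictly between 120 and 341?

5

The n-th hexagonal number is n(2n−1).
Smallest index with value > 120: n = 9 (giving 153).
Largest index with value < 341: n = 13 (giving 325).
Indices 9 through 13: 5 terms.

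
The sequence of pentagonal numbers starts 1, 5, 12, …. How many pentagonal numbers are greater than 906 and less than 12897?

68

The n-th pentagonal number is n(3n−1)/2.
Smallest index with value > 906: n = 25 (giving 925).
Largest index with value < 12897: n = 92 (giving 12650).
Indices 25 through 92: 68 terms.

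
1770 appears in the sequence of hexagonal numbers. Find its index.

30

Set n(2n−1) = 1770, giving 2n² − n − 1770 = 0.
So n = (1 + 119) / 4 = 120/4 = 30.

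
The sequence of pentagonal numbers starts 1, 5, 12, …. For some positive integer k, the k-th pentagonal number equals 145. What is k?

Set n(3n−1)/2 = 145, giving 3n² − n − 290 = 0.
The discriminant is 1 + 24·145 = 3481, and √3481 = 59.
So n = (1 + 59) / 6 = 60/6 = 10.

10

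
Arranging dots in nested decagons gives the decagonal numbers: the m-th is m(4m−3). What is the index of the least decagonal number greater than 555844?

Solve n(4n−3) > 555844 for integer n.
The largest n with value ≤ 555844 is 373 (since 555397 ≤ 555844 < 558382), so the first above is n = 374, value 558382.

374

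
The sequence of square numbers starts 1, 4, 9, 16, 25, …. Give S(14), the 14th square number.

196

The 14th square number is n² with n = 14.
14² = 196.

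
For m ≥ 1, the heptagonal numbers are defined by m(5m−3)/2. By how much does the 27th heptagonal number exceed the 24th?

27·(5·27 − 3)/2 = 1782 and 24·(5·24 − 3)/2 = 1404.
Difference: 1782 − 1404 = 378.

378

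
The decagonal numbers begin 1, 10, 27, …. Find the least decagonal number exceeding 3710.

3751

Solve n(4n−3) > 3710 for integer n.
The largest n with value ≤ 3710 is 30 (since 3510 ≤ 3710 < 3751), so the first above is n = 31, value 3751.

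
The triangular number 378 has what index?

Set n(n+1)/2 = 378, giving n² + n − 756 = 0.
The discriminant is 1 + 8·378 = 3025, and √3025 = 55.
So n = (-1 + 55) / 2 = 54/2 = 27.

27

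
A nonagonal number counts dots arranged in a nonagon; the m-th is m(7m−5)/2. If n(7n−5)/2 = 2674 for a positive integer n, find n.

Set n(7n−5)/2 = 2674, giving 7n² − 5n − 5348 = 0.
So n = (5 + 387) / 14 = 392/14 = 28.
Check: 28·(7·28 − 5)/2 = 2674. ✓

28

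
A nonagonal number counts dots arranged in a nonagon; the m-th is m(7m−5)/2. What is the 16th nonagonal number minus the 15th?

Consecutive nonagonal numbers differ by 7n − 6: here 7·16 − 6 = 106.

106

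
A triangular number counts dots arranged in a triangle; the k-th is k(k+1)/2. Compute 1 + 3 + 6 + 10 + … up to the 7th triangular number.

84

Σ i(i+1)/2 = (Σi² + Σi) / 2 over i = 1..7.
Σi = 28 and Σi² = 140.
(1·140 + 1·28) / 2 = 168/2 = 84.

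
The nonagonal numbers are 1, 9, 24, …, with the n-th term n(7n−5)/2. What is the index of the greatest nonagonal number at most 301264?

293

Solve n(7n−5)/2 ≤ 301264 for integer n.
n = 293 gives 299739 ≤ 301264, while n = 294 gives 301791 > 301264; so the answer is index 293.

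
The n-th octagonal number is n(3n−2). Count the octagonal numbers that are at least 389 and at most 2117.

15

The n-th octagonal number is n(3n−2).
Smallest index with value ≥ 389: n = 12 (giving 408).
Largest index with value ≤ 2117: n = 26 (giving 1976).
Indices 12 through 26: 15 terms.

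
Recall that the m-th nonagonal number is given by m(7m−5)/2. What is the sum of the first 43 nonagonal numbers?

Σ i(7i−5)/2 = (7Σi² − 5Σi) / 2 over i = 1..43.
Σi = 946 and Σi² = 27434.
(7·27434 − 5·946) / 2 = 187308/2 = 93654.

93654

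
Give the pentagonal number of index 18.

477

The 18th pentagonal number is n(3n−1)/2 with n = 18.
18·(3·18 − 1)/2 = 18·53/2 = 477.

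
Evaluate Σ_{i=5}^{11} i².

476

Σ_{i=5}^{11} i² = 506 − 30 = 476.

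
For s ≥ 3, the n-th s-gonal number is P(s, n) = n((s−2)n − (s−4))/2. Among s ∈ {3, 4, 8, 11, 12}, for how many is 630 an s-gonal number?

1

s = 3: P(3, 35) = 630. ✓
s = 4: P(4, 25) = 625 and P(4, 26) = 676; 630 is not s-gonal.
s = 8: P(8, 14) = 560 and P(8, 15) = 645; 630 is not s-gonal.
s = 11: P(11, 12) = 606 and P(11, 13) = 715; 630 is not s-gonal.
s = 12: P(12, 11) = 561 and P(12, 12) = 672; 630 is not s-gonal.
Hits: s ∈ {3} → 1.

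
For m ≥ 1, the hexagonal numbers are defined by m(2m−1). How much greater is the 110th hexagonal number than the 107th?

110·(2·110 − 1) = 24090 and 107·(2·107 − 1) = 22791.
Difference: 24090 − 22791 = 1299.

1299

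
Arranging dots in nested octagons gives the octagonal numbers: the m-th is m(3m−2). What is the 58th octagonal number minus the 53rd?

58·(3·58 − 2) = 9976 and 53·(3·53 − 2) = 8321.
Difference: 9976 − 8321 = 1655.

1655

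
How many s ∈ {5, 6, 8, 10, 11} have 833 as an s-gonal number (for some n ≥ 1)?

2

s = 5: P(5, 23) = 782 and P(5, 24) = 852; 833 is not s-gonal.
s = 6: P(6, 20) = 780 and P(6, 21) = 861; 833 is not s-gonal.
s = 8: P(8, 17) = 833. ✓
s = 10: P(10, 14) = 742 and P(10, 15) = 855; 833 is not s-gonal.
s = 11: P(11, 14) = 833. ✓
Hits: s ∈ {8, 11} → 2.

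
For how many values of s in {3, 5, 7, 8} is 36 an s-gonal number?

s = 3: P(3, 8) = 36. ✓
s = 5: P(5, 5) = 35 and P(5, 6) = 51; 36 is not s-gonal.
s = 7: P(7, 4) = 34 and P(7, 5) = 55; 36 is not s-gonal.
s = 8: P(8, 3) = 21 and P(8, 4) = 40; 36 is not s-gonal.
Hits: s ∈ {3} → 1.

1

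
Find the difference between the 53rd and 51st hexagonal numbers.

53·(2·53 − 1) = 5565 and 51·(2·51 − 1) = 5151.
Difference: 5565 − 5151 = 414.

414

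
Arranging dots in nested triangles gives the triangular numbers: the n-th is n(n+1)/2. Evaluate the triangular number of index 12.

The 12th triangular number is n(n+1)/2 with n = 12.
12·13/2 = 156/2 = 78.

78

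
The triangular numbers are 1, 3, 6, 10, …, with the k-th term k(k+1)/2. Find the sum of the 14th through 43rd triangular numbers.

Σ i(i+1)/2 = (Σi² + Σi) / 2 over i = 14..43.
Σi = 946 − 91 = 855 and Σi² = 27434 − 819 = 26615.
(1·26615 + 1·855) / 2 = 27470/2 = 13735.

13735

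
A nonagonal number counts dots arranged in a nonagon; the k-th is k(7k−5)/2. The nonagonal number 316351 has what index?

Set n(7n−5)/2 = 316351, giving 7n² − 5n − 632702 = 0.
The discriminant is 25 + 56·316351 = 17715681, and √17715681 = 4209.
So n = (5 + 4209) / 14 = 4214/14 = 301.

301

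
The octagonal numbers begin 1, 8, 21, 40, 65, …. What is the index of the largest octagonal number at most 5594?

Solve n(3n−2) ≤ 5594 for integer n.
n = 43 gives 5461 ≤ 5594, while n = 44 gives 5720 > 5594; so the answer is index 43.

43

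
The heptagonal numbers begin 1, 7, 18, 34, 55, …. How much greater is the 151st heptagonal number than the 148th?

2238

151·(5·151 − 3)/2 = 56776 and 148·(5·148 − 3)/2 = 54538.
Difference: 56776 − 54538 = 2238.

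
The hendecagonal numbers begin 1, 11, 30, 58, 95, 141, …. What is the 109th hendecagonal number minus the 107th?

109·(9·109 − 7)/2 = 53083 and 107·(9·107 − 7)/2 = 51146.
Difference: 53083 − 51146 = 1937.

1937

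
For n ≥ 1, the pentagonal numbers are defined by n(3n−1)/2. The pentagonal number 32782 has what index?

Set n(3n−1)/2 = 32782, giving 3n² − n − 65564 = 0.
The discriminant is 1 + 24·32782 = 786769, and √786769 = 887.
So n = (1 + 887) / 6 = 888/6 = 148.

148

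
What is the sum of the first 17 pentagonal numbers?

2601

Σ i(3i−1)/2 = (3Σi² − Σi) / 2 over i = 1..17.
Σi = 153 and Σi² = 1785.
(3·1785 − 1·153) / 2 = 5202/2 = 2601.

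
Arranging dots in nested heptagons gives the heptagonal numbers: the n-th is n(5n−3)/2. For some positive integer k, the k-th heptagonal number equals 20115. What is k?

90

Set n(5n−3)/2 = 20115, giving 5n² − 3n − 40230 = 0.
The discriminant is 9 + 40·20115 = 804609, and √804609 = 897.
So n = (3 + 897) / 10 = 900/10 = 90.
Check: 90·(5·90 − 3)/2 = 20115. ✓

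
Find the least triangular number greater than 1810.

Solve n(n+1)/2 > 1810 for integer n.
The largest n with value ≤ 1810 is 59 (since 1770 ≤ 1810 < 1830), so the first above is n = 60, value 1830.

1830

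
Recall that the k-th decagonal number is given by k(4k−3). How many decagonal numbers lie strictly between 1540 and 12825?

The n-th decagonal number is n(4n−3).
Smallest index with value > 1540: n = 21 (giving 1701).
Largest index with value < 12825: n = 56 (giving 12376).
Indices 21 through 56: 36 terms.

36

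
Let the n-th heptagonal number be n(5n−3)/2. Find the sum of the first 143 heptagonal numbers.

Σ i(5i−3)/2 = (5Σi² − 3Σi) / 2 over i = 1..143.
Σi = 10296 and Σi² = 984984.
(5·984984 − 3·10296) / 2 = 4894032/2 = 2447016.

2447016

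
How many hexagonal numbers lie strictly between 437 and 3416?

The n-th hexagonal number is n(2n−1).
Smallest index with value > 437: n = 16 (giving 496).
Largest index with value < 3416: n = 41 (giving 3321).
Indices 16 through 41: 26 terms.

26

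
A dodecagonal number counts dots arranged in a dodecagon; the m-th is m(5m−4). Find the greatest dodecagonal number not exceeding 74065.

Solve n(5n−4) ≤ 74065 for integer n.
n = 122 gives 73932 ≤ 74065, while n = 123 gives 75153 > 74065; so the answer is 73932.

73932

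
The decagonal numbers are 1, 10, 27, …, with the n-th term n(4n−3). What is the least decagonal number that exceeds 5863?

5967

Solve n(4n−3) > 5863 for integer n.
The largest n with value ≤ 5863 is 38 (since 5662 ≤ 5863 < 5967), so the first above is n = 39, value 5967.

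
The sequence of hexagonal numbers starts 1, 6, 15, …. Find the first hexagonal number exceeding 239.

Solve n(2n−1) > 239 for integer n.
The largest n with value ≤ 239 is 11 (since 231 ≤ 239 < 276), so the first above is n = 12, value 276.

276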